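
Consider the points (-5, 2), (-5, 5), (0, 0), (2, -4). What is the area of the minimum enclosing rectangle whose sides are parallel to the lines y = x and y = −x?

24

In coordinates u = x + y, v = x − y the rectangle is axis-aligned; the map (x,y)→(u,v) scales areas by 2.
u-values: -3, 0, 0, -2; range = 0 − (-3) = 3.
v-values: -7, -10, 0, 6; range = 6 − (-10) = 16.
Area = (3 × 16) / 2 = 24.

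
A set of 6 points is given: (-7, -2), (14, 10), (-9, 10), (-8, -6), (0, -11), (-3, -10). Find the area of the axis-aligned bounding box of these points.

x ranges over [-9, 14], width 23.
y ranges over [-11, 10], height 21.
Area = 23 × 21 = 483.

483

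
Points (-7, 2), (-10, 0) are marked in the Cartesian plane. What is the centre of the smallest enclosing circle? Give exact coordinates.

(-8.5, 1)

The smallest circle enclosing two points has them as diameter endpoints.
Centre = midpoint = (-8.5, 1); r² = |(-7, 2)−(-10, 0)|²/4 = 13/4 = 3.25.
Centre = (-8.5, 1).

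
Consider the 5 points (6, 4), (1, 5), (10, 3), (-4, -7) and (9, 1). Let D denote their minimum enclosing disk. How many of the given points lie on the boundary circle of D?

A smallest enclosing disk is always determined by at most three of the input points on its boundary.
The farthest pair is (10, 3)–(-4, -7) with squared distance 296. The circle on this segment as diameter has centre (3, -2) and r² = 296/4 = 74.
Check (6, 4): distance² to centre = 45 ≤ 74, so it lies inside.
All remaining points lie in this disk, and no smaller disk contains both endpoints, so this is the minimum enclosing circle.
The points at distance exactly r from the centre are (10, 3), (-4, -7) — 2 points.

2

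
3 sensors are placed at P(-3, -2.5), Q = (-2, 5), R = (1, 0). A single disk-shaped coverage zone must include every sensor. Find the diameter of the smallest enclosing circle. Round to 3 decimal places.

7.566

Side lengths²: PQ² = 57.25, PR² = 22.25, QR² = 34.
Since PQ² = 57.25 ≥ 34 + 22.25 = 56.25, the angle opposite PQ is not acute, so the smallest enclosing circle has PQ as diameter.
Centre = midpoint of PQ = (-2.5, 1.25), r² = 57.25/4 = 14.3125.
Diameter = 2r = 2√(14.3125) ≈ 7.566.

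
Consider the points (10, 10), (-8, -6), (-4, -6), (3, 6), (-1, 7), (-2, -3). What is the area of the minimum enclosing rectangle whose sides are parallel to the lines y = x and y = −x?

In coordinates u = x + y, v = x − y the rectangle is axis-aligned; the map (x,y)→(u,v) scales areas by 2.
u-values: 20, -14, -10, 9, 6, -5; range = 20 − (-14) = 34.
v-values: 0, -2, 2, -3, -8, 1; range = 2 − (-8) = 10.
Area = (34 × 10) / 2 = 170.

170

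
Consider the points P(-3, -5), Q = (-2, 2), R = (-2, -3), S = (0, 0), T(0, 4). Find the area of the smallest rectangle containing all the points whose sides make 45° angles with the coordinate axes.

In coordinates u = x + y, v = x − y the rectangle is axis-aligned; the map (x,y)→(u,v) scales areas by 2.
u-values: -8, 0, -5, 0, 4; range = 4 − (-8) = 12.
v-values: 2, -4, 1, 0, -4; range = 2 − (-4) = 6.
Area = (12 × 6) / 2 = 36.

36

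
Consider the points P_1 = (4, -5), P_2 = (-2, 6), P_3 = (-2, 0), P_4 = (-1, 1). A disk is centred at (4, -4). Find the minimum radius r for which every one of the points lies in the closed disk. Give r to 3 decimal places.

The required radius is the distance from (4, -4) to the farthest point.
Squared distances: 1, 136, 52, 50.
Maximum is 136, attained at P_2.
r = √136 ≈ 11.662.

11.662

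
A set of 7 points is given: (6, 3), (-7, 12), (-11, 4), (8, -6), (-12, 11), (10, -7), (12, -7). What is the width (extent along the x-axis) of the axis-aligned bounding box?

24

max x = 12, min x = -12, so width = 24.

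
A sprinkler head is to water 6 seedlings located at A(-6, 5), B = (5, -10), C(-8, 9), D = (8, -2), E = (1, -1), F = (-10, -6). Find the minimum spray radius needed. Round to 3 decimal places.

11.511

By Welzl's lemma the MEC is supported by two points (diametrically opposite) or three points (on a circumcircle).
The farthest pair is B–C with squared distance 530. The circle on this segment as diameter has centre (-1.5, -0.5) and r² = 530/4 = 132.5.
Check A: distance² to centre = 50.5 ≤ 132.5, so it lies inside.
All remaining points lie in this disk, and no smaller disk contains both endpoints, so this is the minimum enclosing circle.
r = √(132.5) ≈ 11.511.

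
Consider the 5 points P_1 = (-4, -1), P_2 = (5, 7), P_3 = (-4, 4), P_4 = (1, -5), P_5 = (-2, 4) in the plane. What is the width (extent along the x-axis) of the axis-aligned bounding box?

9

max x = 5, min x = -4, so width = 9.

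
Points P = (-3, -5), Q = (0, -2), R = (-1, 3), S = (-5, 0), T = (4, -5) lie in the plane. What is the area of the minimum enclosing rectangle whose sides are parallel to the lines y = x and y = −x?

70

In coordinates u = x + y, v = x − y the rectangle is axis-aligned; the map (x,y)→(u,v) scales areas by 2.
u-values: -8, -2, 2, -5, -1; range = 2 − (-8) = 10.
v-values: 2, 2, -4, -5, 9; range = 9 − (-5) = 14.
Area = (10 × 14) / 2 = 70.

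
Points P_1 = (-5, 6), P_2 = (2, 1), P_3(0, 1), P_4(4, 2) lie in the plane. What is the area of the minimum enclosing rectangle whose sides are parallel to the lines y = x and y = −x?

In coordinates u = x + y, v = x − y the rectangle is axis-aligned; the map (x,y)→(u,v) scales areas by 2.
u-values: 1, 3, 1, 6; range = 6 − 1 = 5.
v-values: -11, 1, -1, 2; range = 2 − (-11) = 13.
Area = (5 × 13) / 2 = 32.5.

32.5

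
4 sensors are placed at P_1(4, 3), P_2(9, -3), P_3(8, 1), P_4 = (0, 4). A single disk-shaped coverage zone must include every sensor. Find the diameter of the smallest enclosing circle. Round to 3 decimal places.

11.402

The minimum enclosing circle of a finite set is fixed by two of the points (as a diameter) or three (as a circumcircle).
The farthest pair is P_2–P_4 with squared distance 130. The circle on this segment as diameter has centre (4.5, 0.5) and r² = 130/4 = 32.5.
Check P_1: distance² to centre = 6.5 ≤ 32.5, so it lies inside.
All remaining points lie in this disk, and no smaller disk contains both endpoints, so this is the minimum enclosing circle.
Diameter = 2r = 2√(32.5) ≈ 11.402.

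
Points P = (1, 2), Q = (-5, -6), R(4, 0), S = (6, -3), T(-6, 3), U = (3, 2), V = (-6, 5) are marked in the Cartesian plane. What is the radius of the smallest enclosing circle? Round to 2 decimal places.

7.32

The minimum enclosing circle is determined by three boundary points: Q, S, V.
Their circumcentre is (-22/31, -2/31) with r² = 51545/961.
The farthest remaining point T is at distance² 35921/961 ≤ 51545/961.
r = √(51545/961) ≈ 7.32.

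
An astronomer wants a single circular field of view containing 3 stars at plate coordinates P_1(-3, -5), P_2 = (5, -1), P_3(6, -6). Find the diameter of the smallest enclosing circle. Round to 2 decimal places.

Side lengths²: P_1P_2² = 80, P_1P_3² = 82, P_2P_3² = 26.
Since P_1P_3² = 82 < 80 + 26 = 106, the triangle is acute, so the smallest enclosing circle is the circumcircle.
Circumcentre = (18/11, -47/11), r² = 2665/121.
Diameter = 2r = 2√(2665/121) ≈ 9.39.

9.39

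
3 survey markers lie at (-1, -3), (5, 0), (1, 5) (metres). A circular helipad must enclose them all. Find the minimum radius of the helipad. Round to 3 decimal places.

Call the three points A, B, C in the order given.
Side lengths²: AB² = 45, AC² = 68, BC² = 41.
Since AC² = 68 < 45 + 41 = 86, the triangle is acute, so the smallest enclosing circle is the circumcircle.
Circumcentre = (6/7, 11/14), r² = 3485/196.
r = √(3485/196) ≈ 4.217.

4.217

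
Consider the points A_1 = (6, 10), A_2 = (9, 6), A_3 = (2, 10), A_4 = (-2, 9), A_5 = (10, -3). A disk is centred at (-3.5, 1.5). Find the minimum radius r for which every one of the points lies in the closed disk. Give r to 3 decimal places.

The required radius is the distance from (-3.5, 1.5) to the farthest point.
Squared distances: 162.5, 176.5, 102.5, 58.5, 202.5.
Maximum is 202.5, attained at A_5.
r = √(202.5) ≈ 14.230.

14.230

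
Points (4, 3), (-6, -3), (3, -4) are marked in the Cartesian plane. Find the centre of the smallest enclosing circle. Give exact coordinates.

Call the three points A, B, C in the order given.
Side lengths²: AB² = 136, AC² = 50, BC² = 82.
Since AB² = 136 ≥ 82 + 50 = 132, the angle opposite AB is not acute, so the smallest enclosing circle has AB as diameter.
Centre = midpoint of AB = (-1, 0), r² = 136/4 = 34.
Centre = (-1, 0).

(-1, 0)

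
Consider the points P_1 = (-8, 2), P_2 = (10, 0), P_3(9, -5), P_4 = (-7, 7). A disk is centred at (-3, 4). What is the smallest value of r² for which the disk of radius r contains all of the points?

The required radius is the distance from (-3, 4) to the farthest point.
Squared distances: 29, 185, 225, 25.
Maximum is 225, attained at P_3.

225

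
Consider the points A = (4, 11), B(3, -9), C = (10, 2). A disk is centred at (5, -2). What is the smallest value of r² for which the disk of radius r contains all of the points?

170

The required radius is the distance from (5, -2) to the farthest point.
Squared distances: 170, 53, 41.
Maximum is 170, attained at A.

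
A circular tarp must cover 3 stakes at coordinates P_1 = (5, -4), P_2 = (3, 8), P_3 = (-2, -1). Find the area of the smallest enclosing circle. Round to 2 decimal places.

117.46

Side lengths²: P_1P_2² = 148, P_1P_3² = 58, P_2P_3² = 106.
Since P_1P_2² = 148 < 106 + 58 = 164, the triangle is acute, so the smallest enclosing circle is the circumcircle.
Circumcentre = (44/13, 74/39), r² = 56869/1521.
Area = π·r² = π·56869/1521 ≈ 117.46.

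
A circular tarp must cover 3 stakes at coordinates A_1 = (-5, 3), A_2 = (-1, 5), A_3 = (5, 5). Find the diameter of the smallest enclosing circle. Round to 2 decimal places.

Side lengths²: A_1A_2² = 20, A_1A_3² = 104, A_2A_3² = 36.
Since A_1A_3² = 104 ≥ 36 + 20 = 56, the angle opposite A_1A_3 is not acute, so the smallest enclosing circle has A_1A_3 as diameter.
Centre = midpoint of A_1A_3 = (0, 4), r² = 104/4 = 26.
Diameter = 2r = 2√26 ≈ 10.20.

10.20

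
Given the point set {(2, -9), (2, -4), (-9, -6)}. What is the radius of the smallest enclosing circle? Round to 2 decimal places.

Call the three points A, B, C in the order given.
Side lengths²: AB² = 25, AC² = 130, BC² = 125.
Since AC² = 130 < 125 + 25 = 150, the triangle is acute, so the smallest enclosing circle is the circumcircle.
Circumcentre = (-71/22, -6.5), r² = 8125/242.
r = √(8125/242) ≈ 5.79.

5.79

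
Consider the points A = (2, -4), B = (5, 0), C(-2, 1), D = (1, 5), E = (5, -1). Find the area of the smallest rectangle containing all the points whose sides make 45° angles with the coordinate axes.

In coordinates u = x + y, v = x − y the rectangle is axis-aligned; the map (x,y)→(u,v) scales areas by 2.
u-values: -2, 5, -1, 6, 4; range = 6 − (-2) = 8.
v-values: 6, 5, -3, -4, 6; range = 6 − (-4) = 10.
Area = (8 × 10) / 2 = 40.

40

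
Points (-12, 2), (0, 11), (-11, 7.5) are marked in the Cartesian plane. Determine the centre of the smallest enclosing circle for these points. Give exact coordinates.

(-6, 6.5)

Call the three points A, B, C in the order given.
Side lengths²: AB² = 225, AC² = 31.25, BC² = 133.25.
Since AB² = 225 ≥ 133.25 + 31.25 = 164.5, the angle opposite AB is not acute, so the smallest enclosing circle has AB as diameter.
Centre = midpoint of AB = (-6, 6.5), r² = 225/4 = 56.25.
Centre = (-6, 6.5).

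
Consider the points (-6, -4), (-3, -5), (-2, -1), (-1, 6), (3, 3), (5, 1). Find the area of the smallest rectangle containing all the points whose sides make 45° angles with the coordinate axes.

In coordinates u = x + y, v = x − y the rectangle is axis-aligned; the map (x,y)→(u,v) scales areas by 2.
u-values: -10, -8, -3, 5, 6, 6; range = 6 − (-10) = 16.
v-values: -2, 2, -1, -7, 0, 4; range = 4 − (-7) = 11.
Area = (16 × 11) / 2 = 88.

88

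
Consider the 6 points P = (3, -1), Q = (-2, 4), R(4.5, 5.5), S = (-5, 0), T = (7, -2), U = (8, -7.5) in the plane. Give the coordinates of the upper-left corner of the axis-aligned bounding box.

x-range [-5, 8], y-range [-7.5, 5.5].
The upper-left corner is (-5, 5.5).

(-5, 5.5)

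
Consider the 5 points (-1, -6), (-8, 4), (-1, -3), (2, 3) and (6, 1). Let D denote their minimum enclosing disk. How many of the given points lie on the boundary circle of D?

A smallest enclosing disk is always determined by at most three of the input points on its boundary.
The minimum enclosing circle is determined by three boundary points: (-1, -6), (-8, 4), (6, 1).
Their circumcentre is (-43/34, 43/34) with r² = 30545/578.
The farthest remaining point (-1, -3) is at distance² 10553/578 ≤ 30545/578.
The points at distance exactly r from the centre are (-1, -6), (-8, 4), (6, 1) — 3 points.

3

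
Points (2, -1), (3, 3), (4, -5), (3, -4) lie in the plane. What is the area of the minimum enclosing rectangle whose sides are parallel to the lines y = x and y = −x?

In coordinates u = x + y, v = x − y the rectangle is axis-aligned; the map (x,y)→(u,v) scales areas by 2.
u-values: 1, 6, -1, -1; range = 6 − (-1) = 7.
v-values: 3, 0, 9, 7; range = 9 − 0 = 9.
Area = (7 × 9) / 2 = 31.5.

31.5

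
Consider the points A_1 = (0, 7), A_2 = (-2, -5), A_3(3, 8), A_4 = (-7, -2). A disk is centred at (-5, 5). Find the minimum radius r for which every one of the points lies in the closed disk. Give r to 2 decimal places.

The required radius is the distance from (-5, 5) to the farthest point.
Squared distances: 29, 109, 73, 53.
Maximum is 109, attained at A_2.
r = √109 ≈ 10.44.

10.44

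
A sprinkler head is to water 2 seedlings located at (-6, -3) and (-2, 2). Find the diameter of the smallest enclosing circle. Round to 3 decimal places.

6.403

The smallest circle enclosing two points has them as diameter endpoints.
Centre = midpoint = (-4, -0.5); r² = |(-6, -3)−(-2, 2)|²/4 = 41/4 = 10.25.
Diameter = 2r = 2√(10.25) ≈ 6.403.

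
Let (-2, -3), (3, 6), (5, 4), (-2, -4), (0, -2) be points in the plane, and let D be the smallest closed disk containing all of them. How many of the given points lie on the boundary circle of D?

2

The farthest pair is (3, 6)–(-2, -4) with squared distance 125. The circle on this segment as diameter has centre (0.5, 1) and r² = 125/4 = 31.25.
Check (-2, -3): distance² to centre = 22.25 ≤ 31.25, so it lies inside.
All remaining points lie in this disk, and no smaller disk contains both endpoints, so this is the minimum enclosing circle.
The points at distance exactly r from the centre are (3, 6), (-2, -4) — 2 points.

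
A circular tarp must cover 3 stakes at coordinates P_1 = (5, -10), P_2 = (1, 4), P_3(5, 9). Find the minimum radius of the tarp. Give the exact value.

Side lengths²: P_1P_2² = 212, P_1P_3² = 361, P_2P_3² = 41.
Since P_1P_3² = 361 ≥ 212 + 41 = 253, the angle opposite P_1P_3 is not acute, so the smallest enclosing circle has P_1P_3 as diameter.
Centre = midpoint of P_1P_3 = (5, -0.5), r² = 361/4 = 90.25.
r = √(90.25) = 9.5.

9.5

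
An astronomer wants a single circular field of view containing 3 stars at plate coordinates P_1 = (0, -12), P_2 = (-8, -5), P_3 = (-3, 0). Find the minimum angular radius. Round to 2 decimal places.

6.20

Side lengths²: P_1P_2² = 113, P_1P_3² = 153, P_2P_3² = 50.
Since P_1P_3² = 153 < 113 + 50 = 163, the triangle is acute, so the smallest enclosing circle is the circumcircle.
Circumcentre = (-1.9, -6.1), r² = 38.42.
r = √(38.42) ≈ 6.20.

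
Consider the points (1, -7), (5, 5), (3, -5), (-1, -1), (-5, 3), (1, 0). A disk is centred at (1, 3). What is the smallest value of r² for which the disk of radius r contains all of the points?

The required radius is the distance from (1, 3) to the farthest point.
Squared distances: 100, 20, 68, 20, 36, 9.
Maximum is 100, attained at (1, -7).

100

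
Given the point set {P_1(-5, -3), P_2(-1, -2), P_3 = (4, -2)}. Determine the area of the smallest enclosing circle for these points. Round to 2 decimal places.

64.40

Side lengths²: P_1P_2² = 17, P_1P_3² = 82, P_2P_3² = 25.
Since P_1P_3² = 82 ≥ 25 + 17 = 42, the angle opposite P_1P_3 is not acute, so the smallest enclosing circle has P_1P_3 as diameter.
Centre = midpoint of P_1P_3 = (-0.5, -2.5), r² = 82/4 = 20.5.
Area = π·r² = π·20.5 ≈ 64.40.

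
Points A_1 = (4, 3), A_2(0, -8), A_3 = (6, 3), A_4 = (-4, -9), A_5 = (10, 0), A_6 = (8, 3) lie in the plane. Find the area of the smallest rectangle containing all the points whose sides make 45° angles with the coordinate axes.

In coordinates u = x + y, v = x − y the rectangle is axis-aligned; the map (x,y)→(u,v) scales areas by 2.
u-values: 7, -8, 9, -13, 10, 11; range = 11 − (-13) = 24.
v-values: 1, 8, 3, 5, 10, 5; range = 10 − 1 = 9.
Area = (24 × 9) / 2 = 108.

108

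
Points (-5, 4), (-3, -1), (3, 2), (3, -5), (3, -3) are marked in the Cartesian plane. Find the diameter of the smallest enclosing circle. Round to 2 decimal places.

The farthest pair is (-5, 4)–(3, -5) with squared distance 145. The circle on this segment as diameter has centre (-1, -0.5) and r² = 145/4 = 36.25.
Check (-3, -1): distance² to centre = 4.25 ≤ 36.25, so it lies inside.
All remaining points lie in this disk, and no smaller disk contains both endpoints, so this is the minimum enclosing circle.
Diameter = 2r = 2√(36.25) ≈ 12.04.

12.04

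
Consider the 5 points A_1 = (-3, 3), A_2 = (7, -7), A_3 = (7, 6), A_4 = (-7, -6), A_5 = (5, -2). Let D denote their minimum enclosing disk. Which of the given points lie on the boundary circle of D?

By Welzl's lemma the MEC is supported by two points (diametrically opposite) or three points (on a circumcircle).
The minimum enclosing circle is determined by three boundary points: A_2, A_3, A_4.
Their circumcentre is (3/7, -0.5) with r² = 16745/196.
The farthest remaining point A_1 is at distance² 4705/196 ≤ 16745/196.
The points at distance exactly r from the centre are A_2, A_3, A_4 — 3 points.

A_2, A_3, A_4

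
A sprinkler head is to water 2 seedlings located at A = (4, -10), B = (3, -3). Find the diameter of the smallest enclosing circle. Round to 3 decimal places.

7.071

The smallest circle enclosing two points has them as diameter endpoints.
Centre = midpoint = (3.5, -6.5); r² = |AB|²/4 = 50/4 = 12.5.
Diameter = 2r = 2√(12.5) ≈ 7.071.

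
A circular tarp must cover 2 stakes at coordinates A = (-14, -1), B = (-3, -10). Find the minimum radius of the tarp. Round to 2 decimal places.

7.11

The smallest circle enclosing two points has them as diameter endpoints.
Centre = midpoint = (-8.5, -5.5); r² = |AB|²/4 = 202/4 = 50.5.
r = √(50.5) ≈ 7.11.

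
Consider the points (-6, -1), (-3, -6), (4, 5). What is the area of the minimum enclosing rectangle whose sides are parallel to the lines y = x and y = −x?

72

In coordinates u = x + y, v = x − y the rectangle is axis-aligned; the map (x,y)→(u,v) scales areas by 2.
u-values: -7, -9, 9; range = 9 − (-9) = 18.
v-values: -5, 3, -1; range = 3 − (-5) = 8.
Area = (18 × 8) / 2 = 72.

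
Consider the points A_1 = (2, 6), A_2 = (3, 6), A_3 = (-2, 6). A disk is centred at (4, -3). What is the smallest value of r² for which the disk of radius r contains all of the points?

The required radius is the distance from (4, -3) to the farthest point.
Squared distances: 85, 82, 117.
Maximum is 117, attained at A_3.

117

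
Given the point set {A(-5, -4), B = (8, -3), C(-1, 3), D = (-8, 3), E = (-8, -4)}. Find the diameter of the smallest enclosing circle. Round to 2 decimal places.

17.12

A smallest enclosing disk is always determined by at most three of the input points on its boundary.
The minimum enclosing circle is determined by three boundary points: B, D, E.
Their circumcentre is (-0.1875, -0.5) with r² = 73.28515625.
The farthest remaining point A is at distance² 35.41015625 ≤ 73.28515625.
Diameter = 2r = 2√(73.28515625) ≈ 17.12.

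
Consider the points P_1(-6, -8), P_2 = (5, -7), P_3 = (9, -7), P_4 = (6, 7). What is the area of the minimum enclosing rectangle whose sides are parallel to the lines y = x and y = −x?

In coordinates u = x + y, v = x − y the rectangle is axis-aligned; the map (x,y)→(u,v) scales areas by 2.
u-values: -14, -2, 2, 13; range = 13 − (-14) = 27.
v-values: 2, 12, 16, -1; range = 16 − (-1) = 17.
Area = (27 × 17) / 2 = 229.5.

229.5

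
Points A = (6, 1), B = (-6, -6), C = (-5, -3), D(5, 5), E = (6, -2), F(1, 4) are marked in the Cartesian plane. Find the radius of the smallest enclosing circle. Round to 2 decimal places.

A smallest enclosing disk is always determined by at most three of the input points on its boundary.
The farthest pair is B–D with squared distance 242. The circle on this segment as diameter has centre (-0.5, -0.5) and r² = 242/4 = 60.5.
Check A: distance² to centre = 44.5 ≤ 60.5, so it lies inside.
All remaining points lie in this disk, and no smaller disk contains both endpoints, so this is the minimum enclosing circle.
r = √(60.5) ≈ 7.78.

7.78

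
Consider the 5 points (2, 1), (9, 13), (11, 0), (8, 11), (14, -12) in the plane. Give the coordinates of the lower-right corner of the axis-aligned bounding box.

x-range [2, 14], y-range [-12, 13].
The lower-right corner is (14, -12).

(14, -12)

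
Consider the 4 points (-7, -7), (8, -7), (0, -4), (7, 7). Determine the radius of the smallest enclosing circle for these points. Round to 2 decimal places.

9.92

By Welzl's lemma the MEC is supported by two points (diametrically opposite) or three points (on a circumcircle).
The minimum enclosing circle is determined by three boundary points: (-7, -7), (8, -7), (7, 7).
Their circumcentre is (0.5, -0.5) with r² = 98.5.
The farthest remaining point (0, -4) is at distance² 12.5 ≤ 98.5.
r = √(98.5) ≈ 9.92.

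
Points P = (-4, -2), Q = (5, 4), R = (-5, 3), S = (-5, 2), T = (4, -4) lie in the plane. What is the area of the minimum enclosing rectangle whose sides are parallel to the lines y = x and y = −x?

120

In coordinates u = x + y, v = x − y the rectangle is axis-aligned; the map (x,y)→(u,v) scales areas by 2.
u-values: -6, 9, -2, -3, 0; range = 9 − (-6) = 15.
v-values: -2, 1, -8, -7, 8; range = 8 − (-8) = 16.
Area = (15 × 16) / 2 = 120.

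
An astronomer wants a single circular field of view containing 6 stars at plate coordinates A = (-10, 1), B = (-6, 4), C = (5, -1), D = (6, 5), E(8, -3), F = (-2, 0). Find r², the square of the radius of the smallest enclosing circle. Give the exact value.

85

By Welzl's lemma the MEC is supported by two points (diametrically opposite) or three points (on a circumcircle).
The farthest pair is A–E with squared distance 340. The circle on this segment as diameter has centre (-1, -1) and r² = 340/4 = 85.
Check B: distance² to centre = 50 ≤ 85, so it lies inside.
All remaining points lie in this disk, and no smaller disk contains both endpoints, so this is the minimum enclosing circle.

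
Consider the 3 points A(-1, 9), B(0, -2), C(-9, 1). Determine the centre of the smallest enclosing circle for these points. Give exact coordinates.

Side lengths²: AB² = 122, AC² = 128, BC² = 90.
Since AC² = 128 < 122 + 90 = 212, the triangle is acute, so the smallest enclosing circle is the circumcircle.
Circumcentre = (-3.25, 3.25), r² = 38.125.
Centre = (-3.25, 3.25).

(-3.25, 3.25)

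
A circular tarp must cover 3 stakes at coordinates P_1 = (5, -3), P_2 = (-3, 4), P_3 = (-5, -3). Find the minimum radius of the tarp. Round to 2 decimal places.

5.53

Side lengths²: P_1P_2² = 113, P_1P_3² = 100, P_2P_3² = 53.
Since P_1P_2² = 113 < 100 + 53 = 153, the triangle is acute, so the smallest enclosing circle is the circumcircle.
Circumcentre = (0, -9/14), r² = 5989/196.
r = √(5989/196) ≈ 5.53.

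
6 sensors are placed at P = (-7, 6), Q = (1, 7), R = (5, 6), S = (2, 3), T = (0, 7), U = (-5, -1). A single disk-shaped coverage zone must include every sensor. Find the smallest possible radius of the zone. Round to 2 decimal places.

The minimum enclosing circle of a finite set is fixed by two of the points (as a diameter) or three (as a circumcircle).
The minimum enclosing circle is determined by three boundary points: P, R, U.
Their circumcentre is (-1, 55/14) with r² = 7897/196.
The farthest remaining point Q is at distance² 2633/196 ≤ 7897/196.
r = √(7897/196) ≈ 6.35.

6.35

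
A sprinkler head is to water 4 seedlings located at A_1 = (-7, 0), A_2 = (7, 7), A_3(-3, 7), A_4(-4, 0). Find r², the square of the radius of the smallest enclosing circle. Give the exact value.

61.25

The farthest pair is A_1–A_2 with squared distance 245. The circle on this segment as diameter has centre (0, 3.5) and r² = 245/4 = 61.25.
Check A_3: distance² to centre = 21.25 ≤ 61.25, so it lies inside.
All remaining points lie in this disk, and no smaller disk contains both endpoints, so this is the minimum enclosing circle.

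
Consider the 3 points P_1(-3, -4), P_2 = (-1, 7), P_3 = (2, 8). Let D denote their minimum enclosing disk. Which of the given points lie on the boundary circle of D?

P_1, P_3

Side lengths²: P_1P_2² = 125, P_1P_3² = 169, P_2P_3² = 10.
Since P_1P_3² = 169 ≥ 125 + 10 = 135, the angle opposite P_1P_3 is not acute, so the smallest enclosing circle has P_1P_3 as diameter.
Centre = midpoint of P_1P_3 = (-0.5, 2), r² = 169/4 = 42.25.
The points at distance exactly r from the centre are P_1, P_3 — 2 points.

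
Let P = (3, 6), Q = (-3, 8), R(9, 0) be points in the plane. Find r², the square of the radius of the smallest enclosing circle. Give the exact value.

Side lengths²: PQ² = 40, PR² = 72, QR² = 208.
Since QR² = 208 ≥ 72 + 40 = 112, the angle opposite QR is not acute, so the smallest enclosing circle has QR as diameter.
Centre = midpoint of QR = (3, 4), r² = 208/4 = 52.

52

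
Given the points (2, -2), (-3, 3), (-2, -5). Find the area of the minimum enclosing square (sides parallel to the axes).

64

The bounding box has width 5 and height 8.
An axis-aligned square enclosing the set must have side ≥ max(width, height).
So the minimum side is max(5, 8) = 8.
Area = 8² = 64.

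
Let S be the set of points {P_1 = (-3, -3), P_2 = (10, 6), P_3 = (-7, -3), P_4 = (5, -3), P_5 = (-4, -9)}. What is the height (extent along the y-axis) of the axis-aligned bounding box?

max y = 6, min y = -9, so height = 15.

15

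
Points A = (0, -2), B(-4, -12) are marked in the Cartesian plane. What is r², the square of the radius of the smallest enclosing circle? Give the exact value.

The smallest circle enclosing two points has them as diameter endpoints.
Centre = midpoint = (-2, -7); r² = |AB|²/4 = 116/4 = 29.

29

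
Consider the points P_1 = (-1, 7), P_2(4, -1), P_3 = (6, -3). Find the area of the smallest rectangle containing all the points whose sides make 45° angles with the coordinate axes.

25.5

In coordinates u = x + y, v = x − y the rectangle is axis-aligned; the map (x,y)→(u,v) scales areas by 2.
u-values: 6, 3, 3; range = 6 − 3 = 3.
v-values: -8, 5, 9; range = 9 − (-8) = 17.
Area = (3 × 17) / 2 = 25.5.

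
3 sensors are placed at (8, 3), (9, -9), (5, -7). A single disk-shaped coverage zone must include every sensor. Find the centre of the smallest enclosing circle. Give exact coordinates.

(8.5, -3)

Call the three points A, B, C in the order given.
Side lengths²: AB² = 145, AC² = 109, BC² = 20.
Since AB² = 145 ≥ 109 + 20 = 129, the angle opposite AB is not acute, so the smallest enclosing circle has AB as diameter.
Centre = midpoint of AB = (8.5, -3), r² = 145/4 = 36.25.
Centre = (8.5, -3).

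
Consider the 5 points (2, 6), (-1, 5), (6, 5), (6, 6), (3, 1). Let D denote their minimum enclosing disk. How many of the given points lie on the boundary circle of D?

3

A smallest enclosing disk is always determined by at most three of the input points on its boundary.
The minimum enclosing circle is determined by three boundary points: (-1, 5), (6, 6), (3, 1).
Their circumcentre is (2.625, 4.625) with r² = 13.28125.
The farthest remaining point (6, 5) is at distance² 11.53125 ≤ 13.28125.
The points at distance exactly r from the centre are (-1, 5), (6, 6), (3, 1) — 3 points.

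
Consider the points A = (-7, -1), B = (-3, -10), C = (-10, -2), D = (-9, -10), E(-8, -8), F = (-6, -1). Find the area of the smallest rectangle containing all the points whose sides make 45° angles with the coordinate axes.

90

In coordinates u = x + y, v = x − y the rectangle is axis-aligned; the map (x,y)→(u,v) scales areas by 2.
u-values: -8, -13, -12, -19, -16, -7; range = -7 − (-19) = 12.
v-values: -6, 7, -8, 1, 0, -5; range = 7 − (-8) = 15.
Area = (12 × 15) / 2 = 90.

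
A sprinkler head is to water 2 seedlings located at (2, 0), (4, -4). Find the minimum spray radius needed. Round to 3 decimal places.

2.236

The smallest circle enclosing two points has them as diameter endpoints.
Centre = midpoint = (3, -2); r² = |(2, 0)−(4, -4)|²/4 = 20/4 = 5.
r = √5 ≈ 2.236.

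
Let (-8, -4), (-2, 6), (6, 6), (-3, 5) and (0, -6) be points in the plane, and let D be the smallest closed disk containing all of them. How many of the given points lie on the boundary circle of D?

By Welzl's lemma the MEC is supported by two points (diametrically opposite) or three points (on a circumcircle).
The farthest pair is (-8, -4)–(6, 6) with squared distance 296. The circle on this segment as diameter has centre (-1, 1) and r² = 296/4 = 74.
Check (-2, 6): distance² to centre = 26 ≤ 74, so it lies inside.
All remaining points lie in this disk, and no smaller disk contains both endpoints, so this is the minimum enclosing circle.
The points at distance exactly r from the centre are (-8, -4), (6, 6) — 2 points.

2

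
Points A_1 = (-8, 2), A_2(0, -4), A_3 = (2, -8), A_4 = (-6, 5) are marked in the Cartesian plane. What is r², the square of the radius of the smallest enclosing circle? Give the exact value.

The minimum enclosing circle of a finite set is fixed by two of the points (as a diameter) or three (as a circumcircle).
The farthest pair is A_3–A_4 with squared distance 233. The circle on this segment as diameter has centre (-2, -1.5) and r² = 233/4 = 58.25.
Check A_1: distance² to centre = 48.25 ≤ 58.25, so it lies inside.
All remaining points lie in this disk, and no smaller disk contains both endpoints, so this is the minimum enclosing circle.

58.25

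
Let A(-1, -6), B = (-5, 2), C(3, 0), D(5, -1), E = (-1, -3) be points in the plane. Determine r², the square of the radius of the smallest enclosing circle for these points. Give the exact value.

33245/1156

By Welzl's lemma the MEC is supported by two points (diametrically opposite) or three points (on a circumcircle).
The minimum enclosing circle is determined by three boundary points: A, B, D.
Their circumcentre is (-6/17, -23/34) with r² = 33245/1156.
The farthest remaining point C is at distance² 13525/1156 ≤ 33245/1156.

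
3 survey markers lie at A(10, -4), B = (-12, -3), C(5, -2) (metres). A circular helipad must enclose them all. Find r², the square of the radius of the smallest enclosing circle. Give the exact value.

Side lengths²: AB² = 485, AC² = 29, BC² = 290.
Since AB² = 485 ≥ 290 + 29 = 319, the angle opposite AB is not acute, so the smallest enclosing circle has AB as diameter.
Centre = midpoint of AB = (-1, -3.5), r² = 485/4 = 121.25.

121.25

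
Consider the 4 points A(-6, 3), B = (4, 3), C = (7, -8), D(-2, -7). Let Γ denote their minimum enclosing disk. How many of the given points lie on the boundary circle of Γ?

2

By Welzl's lemma the MEC is supported by two points (diametrically opposite) or three points (on a circumcircle).
The farthest pair is A–C with squared distance 290. The circle on this segment as diameter has centre (0.5, -2.5) and r² = 290/4 = 72.5.
Check B: distance² to centre = 42.5 ≤ 72.5, so it lies inside.
All remaining points lie in this disk, and no smaller disk contains both endpoints, so this is the minimum enclosing circle.
The points at distance exactly r from the centre are A, C — 2 points.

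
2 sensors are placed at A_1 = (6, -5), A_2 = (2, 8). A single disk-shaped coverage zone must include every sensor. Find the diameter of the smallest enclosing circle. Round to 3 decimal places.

13.601

The smallest circle enclosing two points has them as diameter endpoints.
Centre = midpoint = (4, 1.5); r² = |A_1A_2|²/4 = 185/4 = 46.25.
Diameter = 2r = 2√(46.25) ≈ 13.601.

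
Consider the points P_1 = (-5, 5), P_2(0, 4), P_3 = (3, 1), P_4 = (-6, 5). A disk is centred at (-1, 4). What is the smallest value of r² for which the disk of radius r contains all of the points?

26

The required radius is the distance from (-1, 4) to the farthest point.
Squared distances: 17, 1, 25, 26.
Maximum is 26, attained at P_4.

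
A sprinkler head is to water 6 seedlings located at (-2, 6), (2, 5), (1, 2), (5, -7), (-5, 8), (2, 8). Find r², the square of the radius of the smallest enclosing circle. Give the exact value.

By Welzl's lemma the MEC is supported by two points (diametrically opposite) or three points (on a circumcircle).
The farthest pair is (5, -7)–(-5, 8) with squared distance 325. The circle on this segment as diameter has centre (0, 0.5) and r² = 325/4 = 81.25.
Check (-2, 6): distance² to centre = 34.25 ≤ 81.25, so it lies inside.
All remaining points lie in this disk, and no smaller disk contains both endpoints, so this is the minimum enclosing circle.

81.25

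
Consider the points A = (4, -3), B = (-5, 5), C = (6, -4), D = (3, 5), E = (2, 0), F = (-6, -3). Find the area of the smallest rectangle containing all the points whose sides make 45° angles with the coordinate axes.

In coordinates u = x + y, v = x − y the rectangle is axis-aligned; the map (x,y)→(u,v) scales areas by 2.
u-values: 1, 0, 2, 8, 2, -9; range = 8 − (-9) = 17.
v-values: 7, -10, 10, -2, 2, -3; range = 10 − (-10) = 20.
Area = (17 × 20) / 2 = 170.

170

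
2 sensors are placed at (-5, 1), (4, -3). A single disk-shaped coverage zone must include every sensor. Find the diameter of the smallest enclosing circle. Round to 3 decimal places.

The smallest circle enclosing two points has them as diameter endpoints.
Centre = midpoint = (-0.5, -1); r² = |(-5, 1)−(4, -3)|²/4 = 97/4 = 24.25.
Diameter = 2r = 2√(24.25) ≈ 9.849.

9.849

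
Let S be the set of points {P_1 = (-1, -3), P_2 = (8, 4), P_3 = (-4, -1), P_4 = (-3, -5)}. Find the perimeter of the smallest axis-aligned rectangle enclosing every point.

Width = max x − min x = 8 − (-4) = 12.
Height = max y − min y = 4 − (-5) = 9.
Perimeter = 2(12 + 9) = 42.

42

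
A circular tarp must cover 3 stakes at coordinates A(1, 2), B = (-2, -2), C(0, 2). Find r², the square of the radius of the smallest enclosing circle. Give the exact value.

Side lengths²: AB² = 25, AC² = 1, BC² = 20.
Since AB² = 25 ≥ 20 + 1 = 21, the angle opposite AB is not acute, so the smallest enclosing circle has AB as diameter.
Centre = midpoint of AB = (-0.5, 0), r² = 25/4 = 6.25.

6.25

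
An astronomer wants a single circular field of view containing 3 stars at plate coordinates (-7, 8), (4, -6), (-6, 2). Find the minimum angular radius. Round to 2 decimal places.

Call the three points A, B, C in the order given.
Side lengths²: AB² = 317, AC² = 37, BC² = 164.
Since AB² = 317 ≥ 164 + 37 = 201, the angle opposite AB is not acute, so the smallest enclosing circle has AB as diameter.
Centre = midpoint of AB = (-1.5, 1), r² = 317/4 = 79.25.
r = √(79.25) ≈ 8.90.

8.90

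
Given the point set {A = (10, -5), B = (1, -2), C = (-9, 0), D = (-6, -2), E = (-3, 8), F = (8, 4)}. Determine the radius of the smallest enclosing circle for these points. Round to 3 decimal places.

9.923

A smallest enclosing disk is always determined by at most three of the input points on its boundary.
The minimum enclosing circle is determined by three boundary points: A, C, E.
Their circumcentre is (6/7, -8/7) with r² = 4825/49.
The farthest remaining point F is at distance² 3796/49 ≤ 4825/49.
r = √(4825/49) ≈ 9.923.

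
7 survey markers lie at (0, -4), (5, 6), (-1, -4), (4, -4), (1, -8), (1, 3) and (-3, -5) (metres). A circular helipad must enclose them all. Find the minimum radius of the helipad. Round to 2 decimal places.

By Welzl's lemma the MEC is supported by two points (diametrically opposite) or three points (on a circumcircle).
The farthest pair is (5, 6)–(1, -8) with squared distance 212. The circle on this segment as diameter has centre (3, -1) and r² = 212/4 = 53.
Check (0, -4): distance² to centre = 18 ≤ 53, so it lies inside.
All remaining points lie in this disk, and no smaller disk contains both endpoints, so this is the minimum enclosing circle.
r = √53 ≈ 7.28.

7.28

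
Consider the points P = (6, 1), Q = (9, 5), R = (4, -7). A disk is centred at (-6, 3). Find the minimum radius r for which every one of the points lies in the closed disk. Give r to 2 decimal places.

The required radius is the distance from (-6, 3) to the farthest point.
Squared distances: 148, 229, 200.
Maximum is 229, attained at Q.
r = √229 ≈ 15.13.

15.13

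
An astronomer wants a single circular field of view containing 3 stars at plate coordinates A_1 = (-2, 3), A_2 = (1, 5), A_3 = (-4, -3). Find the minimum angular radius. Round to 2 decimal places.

Side lengths²: A_1A_2² = 13, A_1A_3² = 40, A_2A_3² = 89.
Since A_2A_3² = 89 ≥ 40 + 13 = 53, the angle opposite A_2A_3 is not acute, so the smallest enclosing circle has A_2A_3 as diameter.
Centre = midpoint of A_2A_3 = (-1.5, 1), r² = 89/4 = 22.25.
r = √(22.25) ≈ 4.72.

4.72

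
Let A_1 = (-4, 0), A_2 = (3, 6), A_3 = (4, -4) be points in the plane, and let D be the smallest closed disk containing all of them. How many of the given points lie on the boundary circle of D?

Side lengths²: A_1A_2² = 85, A_1A_3² = 80, A_2A_3² = 101.
Since A_2A_3² = 101 < 85 + 80 = 165, the triangle is acute, so the smallest enclosing circle is the circumcircle.
Circumcentre = (53/38, 15/19), r² = 42925/1444.
The points at distance exactly r from the centre are A_1, A_2, A_3 — 3 points.

3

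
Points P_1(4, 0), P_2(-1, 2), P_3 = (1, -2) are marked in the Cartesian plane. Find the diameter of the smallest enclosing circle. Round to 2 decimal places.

Side lengths²: P_1P_2² = 29, P_1P_3² = 13, P_2P_3² = 20.
Since P_1P_2² = 29 < 20 + 13 = 33, the triangle is acute, so the smallest enclosing circle is the circumcircle.
Circumcentre = (1.375, 0.6875), r² = 7.36328125.
Diameter = 2r = 2√(7.36328125) ≈ 5.43.

5.43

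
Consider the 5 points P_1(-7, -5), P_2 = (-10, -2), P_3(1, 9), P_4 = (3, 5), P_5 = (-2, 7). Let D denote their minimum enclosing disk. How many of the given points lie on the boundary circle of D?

3

The farthest pair is P_1–P_3 with squared distance 260. The circle on this segment as diameter has centre (-3, 2) and r² = 260/4 = 65.
Check P_2: distance² to centre = 65 ≤ 65, so it lies inside.
All remaining points lie in this disk, and no smaller disk contains both endpoints, so this is the minimum enclosing circle.
The points at distance exactly r from the centre are P_1, P_2, P_3 — 3 points.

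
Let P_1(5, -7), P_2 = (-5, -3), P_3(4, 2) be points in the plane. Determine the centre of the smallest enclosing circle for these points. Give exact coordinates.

(36/43, -125/43)

Side lengths²: P_1P_2² = 116, P_1P_3² = 82, P_2P_3² = 106.
Since P_1P_2² = 116 < 106 + 82 = 188, the triangle is acute, so the smallest enclosing circle is the circumcircle.
Circumcentre = (36/43, -125/43), r² = 63017/1849.
Centre = (36/43, -125/43).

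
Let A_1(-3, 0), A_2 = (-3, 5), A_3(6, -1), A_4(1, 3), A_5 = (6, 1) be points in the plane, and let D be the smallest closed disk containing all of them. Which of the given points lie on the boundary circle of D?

A_2, A_3

The minimum enclosing circle of a finite set is fixed by two of the points (as a diameter) or three (as a circumcircle).
The farthest pair is A_2–A_3 with squared distance 117. The circle on this segment as diameter has centre (1.5, 2) and r² = 117/4 = 29.25.
Check A_1: distance² to centre = 24.25 ≤ 29.25, so it lies inside.
All remaining points lie in this disk, and no smaller disk contains both endpoints, so this is the minimum enclosing circle.
The points at distance exactly r from the centre are A_2, A_3 — 2 points.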